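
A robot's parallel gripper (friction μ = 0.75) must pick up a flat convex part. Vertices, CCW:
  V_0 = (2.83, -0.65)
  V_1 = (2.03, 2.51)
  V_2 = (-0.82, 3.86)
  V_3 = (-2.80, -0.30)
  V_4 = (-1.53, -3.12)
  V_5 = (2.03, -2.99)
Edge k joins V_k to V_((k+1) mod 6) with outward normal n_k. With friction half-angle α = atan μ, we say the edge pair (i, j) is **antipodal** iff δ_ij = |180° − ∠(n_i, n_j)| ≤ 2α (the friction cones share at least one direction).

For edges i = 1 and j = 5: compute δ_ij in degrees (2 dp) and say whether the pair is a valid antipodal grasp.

δ = 96.47°, invalid

α = atan 0.75 = 36.87°;  2α = 73.74°
edge 1: e_1 = (-2.85, +1.35);  n_1 = (+0.4281, +0.9037)
edge 5: e_5 = (+0.80, +2.34);  n_5 = (+0.9462, -0.3235)
∠(n_1, n_5) = 83.53°
δ = |180° − 83.53°| = 96.47°
96.47° > 2α = 73.74°  →  invalid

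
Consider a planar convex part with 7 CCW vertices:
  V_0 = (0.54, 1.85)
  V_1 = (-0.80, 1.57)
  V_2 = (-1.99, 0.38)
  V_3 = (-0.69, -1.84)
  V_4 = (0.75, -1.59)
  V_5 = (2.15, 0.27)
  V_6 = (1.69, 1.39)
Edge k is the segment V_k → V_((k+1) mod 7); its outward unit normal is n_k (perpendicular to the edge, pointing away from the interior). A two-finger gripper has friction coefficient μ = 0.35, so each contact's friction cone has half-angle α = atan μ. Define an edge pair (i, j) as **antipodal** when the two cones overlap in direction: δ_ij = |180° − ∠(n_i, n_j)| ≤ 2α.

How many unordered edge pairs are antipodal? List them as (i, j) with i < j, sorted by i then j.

α = atan 0.35 = 19.29°;  2α = 38.58°
n_0 = (-0.2045, +0.9789)
n_1 = (-0.7071, +0.7071)
n_2 = (-0.8629, -0.5053)
n_3 = (+0.1711, -0.9853)
n_4 = (+0.7990, -0.6014)
n_5 = (+0.9250, +0.3799)
n_6 = (+0.3714, +0.9285)
  (0,1): δ = 146.80°  ·
  (0,2): δ = 71.45°  ·
  (0,3): δ = 1.95°  ✓
  (0,4): δ = 41.23°  ·
  (0,5): δ = 100.53°  ·
  (0,6): δ = 146.40°  ·
  (1,2): δ = 104.65°  ·
  (1,3): δ = 35.15°  ✓
  (1,4): δ = 8.03°  ✓
  (1,5): δ = 67.33°  ·
  (1,6): δ = 113.20°  ·
  (2,3): δ = 110.50°  ·
  (2,4): δ = 67.32°  ·
  (2,5): δ = 8.02°  ✓
  (2,6): δ = 37.85°  ✓
  (3,4): δ = 136.82°  ·
  (3,5): δ = 77.52°  ·
  (3,6): δ = 31.65°  ✓
  (4,5): δ = 120.70°  ·
  (4,6): δ = 74.83°  ·
  (5,6): δ = 134.13°  ·
antipodal pairs: 6

count = 6; pairs: (0,3), (1,3), (1,4), (2,5), (2,6), (3,6)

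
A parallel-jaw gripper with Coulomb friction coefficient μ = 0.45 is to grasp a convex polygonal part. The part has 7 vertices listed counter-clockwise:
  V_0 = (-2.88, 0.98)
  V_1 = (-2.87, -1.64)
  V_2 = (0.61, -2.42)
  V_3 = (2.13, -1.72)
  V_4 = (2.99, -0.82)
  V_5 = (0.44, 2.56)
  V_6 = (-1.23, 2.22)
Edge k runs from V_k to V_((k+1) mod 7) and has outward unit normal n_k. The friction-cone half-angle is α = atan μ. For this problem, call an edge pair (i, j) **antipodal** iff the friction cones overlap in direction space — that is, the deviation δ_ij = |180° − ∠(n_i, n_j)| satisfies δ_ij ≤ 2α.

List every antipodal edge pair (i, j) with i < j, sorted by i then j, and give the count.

α = atan 0.45 = 24.23°;  2α = 48.46°
n_0 = (-1.0000, -0.0038)
n_1 = (-0.2187, -0.9758)
n_2 = (+0.4183, -0.9083)
n_3 = (+0.7230, -0.6909)
n_4 = (+0.7983, +0.6023)
n_5 = (-0.1995, +0.9799)
n_6 = (-0.6008, +0.7994)
  (0,1): δ = 102.85°  ·
  (0,2): δ = 65.49°  ·
  (0,3): δ = 43.92°  ✓
  (0,4): δ = 36.81°  ✓
  (0,5): δ = 101.29°  ·
  (0,6): δ = 126.71°  ·
  (1,2): δ = 142.64°  ·
  (1,3): δ = 121.06°  ·
  (1,4): δ = 40.33°  ✓
  (1,5): δ = 24.14°  ✓
  (1,6): δ = 49.56°  ·
  (2,3): δ = 158.43°  ·
  (2,4): δ = 77.70°  ·
  (2,5): δ = 13.22°  ✓
  (2,6): δ = 12.20°  ✓
  (3,4): δ = 99.27°  ·
  (3,5): δ = 34.79°  ✓
  (3,6): δ = 9.38°  ✓
  (4,5): δ = 115.52°  ·
  (4,6): δ = 90.11°  ·
  (5,6): δ = 154.58°  ·
antipodal pairs: 8

count = 8; pairs: (0,3), (0,4), (1,4), (1,5), (2,5), (2,6), (3,5), (3,6)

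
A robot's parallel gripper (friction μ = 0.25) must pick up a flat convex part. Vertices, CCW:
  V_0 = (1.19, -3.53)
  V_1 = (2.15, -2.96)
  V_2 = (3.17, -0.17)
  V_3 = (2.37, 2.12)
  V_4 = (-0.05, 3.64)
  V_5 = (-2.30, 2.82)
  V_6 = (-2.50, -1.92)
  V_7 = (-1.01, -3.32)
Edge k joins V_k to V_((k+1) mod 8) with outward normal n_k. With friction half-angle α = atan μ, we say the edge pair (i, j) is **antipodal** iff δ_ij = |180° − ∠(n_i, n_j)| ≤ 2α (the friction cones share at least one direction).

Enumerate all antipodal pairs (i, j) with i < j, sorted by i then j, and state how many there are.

α = atan 0.25 = 14.04°;  2α = 28.07°
n_0 = (+0.5105, -0.8599)
n_1 = (+0.9392, -0.3434)
n_2 = (+0.9441, +0.3298)
n_3 = (+0.5319, +0.8468)
n_4 = (-0.3424, +0.9395)
n_5 = (-0.9991, +0.0422)
n_6 = (-0.6848, -0.7288)
n_7 = (-0.0950, -0.9955)
  (0,1): δ = 140.78°  ·
  (0,2): δ = 101.44°  ·
  (0,3): δ = 62.83°  ·
  (0,4): δ = 10.68°  ✓
  (0,5): δ = 56.88°  ·
  (0,6): δ = 106.08°  ·
  (0,7): δ = 143.85°  ·
  (1,2): δ = 140.66°  ·
  (1,3): δ = 102.05°  ·
  (1,4): δ = 49.89°  ·
  (1,5): δ = 17.67°  ✓
  (1,6): δ = 66.87°  ·
  (1,7): δ = 104.63°  ·
  (2,3): δ = 141.39°  ·
  (2,4): δ = 89.23°  ·
  (2,5): δ = 21.67°  ✓
  (2,6): δ = 27.53°  ✓
  (2,7): δ = 65.29°  ·
  (3,4): δ = 127.84°  ·
  (3,5): δ = 60.28°  ·
  (3,6): δ = 11.08°  ✓
  (3,7): δ = 26.68°  ✓
  (4,5): δ = 112.44°  ·
  (4,6): δ = 63.24°  ·
  (4,7): δ = 25.48°  ✓
  (5,6): δ = 130.80°  ·
  (5,7): δ = 93.04°  ·
  (6,7): δ = 142.24°  ·
antipodal pairs: 7

count = 7; pairs: (0,4), (1,5), (2,5), (2,6), (3,6), (3,7), (4,7)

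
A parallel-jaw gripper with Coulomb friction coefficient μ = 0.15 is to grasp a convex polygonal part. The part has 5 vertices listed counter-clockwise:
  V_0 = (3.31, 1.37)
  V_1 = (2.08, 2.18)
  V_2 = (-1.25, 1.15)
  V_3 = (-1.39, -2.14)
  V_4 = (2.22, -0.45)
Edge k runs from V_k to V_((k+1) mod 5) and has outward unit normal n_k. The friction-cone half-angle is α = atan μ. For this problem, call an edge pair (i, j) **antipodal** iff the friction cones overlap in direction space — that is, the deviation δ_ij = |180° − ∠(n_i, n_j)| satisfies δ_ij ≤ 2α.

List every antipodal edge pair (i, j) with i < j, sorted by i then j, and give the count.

α = atan 0.15 = 8.53°;  2α = 17.06°
n_0 = (+0.5500, +0.8352)
n_1 = (-0.2955, +0.9553)
n_2 = (-0.9991, +0.0425)
n_3 = (+0.4240, -0.9057)
n_4 = (+0.8579, -0.5138)
  (0,1): δ = 129.45°  ·
  (0,2): δ = 59.07°  ·
  (0,3): δ = 58.45°  ·
  (0,4): δ = 92.45°  ·
  (1,2): δ = 109.62°  ·
  (1,3): δ = 7.90°  ✓
  (1,4): δ = 41.90°  ·
  (2,3): δ = 62.48°  ·
  (2,4): δ = 28.48°  ·
  (3,4): δ = 146.00°  ·
antipodal pairs: 1

count = 1; pairs: (1,3)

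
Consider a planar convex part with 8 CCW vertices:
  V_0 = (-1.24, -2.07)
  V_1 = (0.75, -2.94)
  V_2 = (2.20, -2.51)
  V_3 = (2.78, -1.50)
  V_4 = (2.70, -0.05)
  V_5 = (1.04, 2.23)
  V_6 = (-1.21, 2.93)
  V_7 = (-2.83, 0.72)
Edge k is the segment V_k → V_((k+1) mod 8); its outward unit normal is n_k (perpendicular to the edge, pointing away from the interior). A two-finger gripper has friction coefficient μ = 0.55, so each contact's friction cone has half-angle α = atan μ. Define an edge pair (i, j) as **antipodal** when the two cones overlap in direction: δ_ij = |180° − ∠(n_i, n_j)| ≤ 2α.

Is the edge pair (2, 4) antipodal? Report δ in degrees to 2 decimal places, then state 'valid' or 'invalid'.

δ = 114.08°, invalid

α = atan 0.55 = 28.81°;  2α = 57.62°
edge 2: e_2 = (+0.58, +1.01);  n_2 = (+0.8672, -0.4980)
edge 4: e_4 = (-1.66, +2.28);  n_4 = (+0.8084, +0.5886)
∠(n_2, n_4) = 65.92°
δ = |180° − 65.92°| = 114.08°
114.08° > 2α = 57.62°  →  invalid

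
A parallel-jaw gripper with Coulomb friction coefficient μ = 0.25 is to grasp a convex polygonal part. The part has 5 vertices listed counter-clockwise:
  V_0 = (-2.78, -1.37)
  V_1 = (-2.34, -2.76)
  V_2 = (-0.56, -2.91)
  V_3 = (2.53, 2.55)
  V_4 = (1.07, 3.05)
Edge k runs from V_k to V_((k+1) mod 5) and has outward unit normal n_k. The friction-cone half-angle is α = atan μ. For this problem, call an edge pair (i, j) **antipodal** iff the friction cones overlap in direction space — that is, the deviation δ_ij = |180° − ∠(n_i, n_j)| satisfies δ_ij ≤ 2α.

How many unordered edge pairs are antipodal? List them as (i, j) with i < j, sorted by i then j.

count = 2; pairs: (1,3), (2,4)

α = atan 0.25 = 14.04°;  2α = 28.07°
n_0 = (-0.9534, -0.3018)
n_1 = (-0.0840, -0.9965)
n_2 = (+0.8703, -0.4925)
n_3 = (+0.3240, +0.9461)
n_4 = (-0.7541, +0.6568)
  (0,1): δ = 112.38°  ·
  (0,2): δ = 47.07°  ·
  (0,3): δ = 53.53°  ·
  (0,4): δ = 121.38°  ·
  (1,2): δ = 114.69°  ·
  (1,3): δ = 14.09°  ✓
  (1,4): δ = 53.76°  ·
  (2,3): δ = 79.40°  ·
  (2,4): δ = 11.55°  ✓
  (3,4): δ = 112.15°  ·
antipodal pairs: 2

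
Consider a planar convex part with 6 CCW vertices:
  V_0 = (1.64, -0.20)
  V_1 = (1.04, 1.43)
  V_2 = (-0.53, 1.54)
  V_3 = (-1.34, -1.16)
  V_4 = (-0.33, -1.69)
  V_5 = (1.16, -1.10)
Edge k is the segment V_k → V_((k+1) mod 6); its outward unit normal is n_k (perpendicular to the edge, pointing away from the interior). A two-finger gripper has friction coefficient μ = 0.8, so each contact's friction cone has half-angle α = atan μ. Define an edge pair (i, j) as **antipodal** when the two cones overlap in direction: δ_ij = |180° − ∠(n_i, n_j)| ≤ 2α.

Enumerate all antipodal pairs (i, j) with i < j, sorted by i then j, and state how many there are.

α = atan 0.8 = 38.66°;  2α = 77.32°
n_0 = (+0.9384, +0.3454)
n_1 = (+0.0699, +0.9976)
n_2 = (-0.9578, +0.2873)
n_3 = (-0.4647, -0.8855)
n_4 = (+0.3682, -0.9298)
n_5 = (+0.8824, -0.4706)
  (0,1): δ = 114.22°  ·
  (0,2): δ = 36.91°  ✓
  (0,3): δ = 42.10°  ✓
  (0,4): δ = 91.39°  ·
  (0,5): δ = 131.72°  ·
  (1,2): δ = 102.69°  ·
  (1,3): δ = 23.68°  ✓
  (1,4): δ = 25.61°  ✓
  (1,5): δ = 65.94°  ✓
  (2,3): δ = 100.99°  ·
  (2,4): δ = 51.70°  ✓
  (2,5): δ = 11.37°  ✓
  (3,4): δ = 130.71°  ·
  (3,5): δ = 90.38°  ·
  (4,5): δ = 139.67°  ·
antipodal pairs: 7

count = 7; pairs: (0,2), (0,3), (1,3), (1,4), (1,5), (2,4), (2,5)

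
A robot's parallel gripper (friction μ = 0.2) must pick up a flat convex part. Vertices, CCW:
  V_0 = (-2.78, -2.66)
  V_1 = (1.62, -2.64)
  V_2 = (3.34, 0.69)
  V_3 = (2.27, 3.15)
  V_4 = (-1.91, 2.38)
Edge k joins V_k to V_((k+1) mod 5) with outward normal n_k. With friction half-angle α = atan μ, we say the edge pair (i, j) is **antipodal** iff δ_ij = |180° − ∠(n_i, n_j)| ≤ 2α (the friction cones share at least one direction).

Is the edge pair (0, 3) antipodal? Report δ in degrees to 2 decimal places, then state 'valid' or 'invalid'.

δ = 10.18°, valid

α = atan 0.2 = 11.31°;  2α = 22.62°
edge 0: e_0 = (+4.40, +0.02);  n_0 = (+0.0045, -1.0000)
edge 3: e_3 = (-4.18, -0.77);  n_3 = (-0.1812, +0.9835)
∠(n_0, n_3) = 169.82°
δ = |180° − 169.82°| = 10.18°
10.18° ≤ 2α = 22.62°  →  valid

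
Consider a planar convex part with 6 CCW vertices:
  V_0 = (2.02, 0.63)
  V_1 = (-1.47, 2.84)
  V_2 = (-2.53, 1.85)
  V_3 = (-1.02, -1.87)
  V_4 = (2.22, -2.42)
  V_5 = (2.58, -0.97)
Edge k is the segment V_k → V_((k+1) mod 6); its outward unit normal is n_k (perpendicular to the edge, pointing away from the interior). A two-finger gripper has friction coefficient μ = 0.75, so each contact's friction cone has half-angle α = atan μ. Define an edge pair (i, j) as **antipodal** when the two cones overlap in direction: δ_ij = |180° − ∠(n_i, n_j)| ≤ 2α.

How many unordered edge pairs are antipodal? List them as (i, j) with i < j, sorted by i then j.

α = atan 0.75 = 36.87°;  2α = 73.74°
n_0 = (+0.5350, +0.8449)
n_1 = (-0.6826, +0.7308)
n_2 = (-0.9266, -0.3761)
n_3 = (-0.1674, -0.9859)
n_4 = (+0.9705, -0.2410)
n_5 = (+0.9439, +0.3304)
  (0,1): δ = 104.61°  ·
  (0,2): δ = 35.56°  ✓
  (0,3): δ = 22.71°  ✓
  (0,4): δ = 108.40°  ·
  (0,5): δ = 141.63°  ·
  (1,2): δ = 110.95°  ·
  (1,3): δ = 52.68°  ✓
  (1,4): δ = 33.01°  ✓
  (1,5): δ = 66.25°  ✓
  (2,3): δ = 121.73°  ·
  (2,4): δ = 36.04°  ✓
  (2,5): δ = 2.80°  ✓
  (3,4): δ = 94.31°  ·
  (3,5): δ = 61.08°  ✓
  (4,5): δ = 146.77°  ·
antipodal pairs: 8

count = 8; pairs: (0,2), (0,3), (1,3), (1,4), (1,5), (2,4), (2,5), (3,5)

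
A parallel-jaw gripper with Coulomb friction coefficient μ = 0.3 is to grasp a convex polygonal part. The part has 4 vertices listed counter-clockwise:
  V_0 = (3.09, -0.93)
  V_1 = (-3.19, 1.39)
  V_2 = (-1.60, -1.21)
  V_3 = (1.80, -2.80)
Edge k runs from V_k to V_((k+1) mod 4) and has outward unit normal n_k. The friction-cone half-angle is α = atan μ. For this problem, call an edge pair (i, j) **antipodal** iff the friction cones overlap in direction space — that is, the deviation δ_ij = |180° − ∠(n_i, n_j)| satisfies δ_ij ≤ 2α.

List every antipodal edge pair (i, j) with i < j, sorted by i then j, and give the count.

α = atan 0.3 = 16.70°;  2α = 33.40°
n_0 = (+0.3465, +0.9380)
n_1 = (-0.8531, -0.5217)
n_2 = (-0.4236, -0.9058)
n_3 = (+0.8231, -0.5678)
  (0,1): δ = 38.28°  ·
  (0,2): δ = 4.79°  ✓
  (0,3): δ = 75.68°  ·
  (1,2): δ = 146.51°  ·
  (1,3): δ = 66.05°  ·
  (2,3): δ = 99.54°  ·
antipodal pairs: 1

count = 1; pairs: (0,2)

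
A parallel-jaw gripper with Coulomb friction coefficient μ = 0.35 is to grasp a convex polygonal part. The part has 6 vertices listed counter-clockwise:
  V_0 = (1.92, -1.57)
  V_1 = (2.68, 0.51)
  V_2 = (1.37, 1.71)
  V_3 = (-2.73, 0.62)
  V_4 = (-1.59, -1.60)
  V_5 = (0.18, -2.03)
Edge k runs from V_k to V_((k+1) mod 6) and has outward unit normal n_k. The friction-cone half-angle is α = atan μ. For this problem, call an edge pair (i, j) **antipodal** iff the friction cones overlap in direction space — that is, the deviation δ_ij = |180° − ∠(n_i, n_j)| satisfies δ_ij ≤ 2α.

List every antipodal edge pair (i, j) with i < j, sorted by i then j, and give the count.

count = 4; pairs: (1,3), (1,4), (2,4), (2,5)

α = atan 0.35 = 19.29°;  2α = 38.58°
n_0 = (+0.9393, -0.3432)
n_1 = (+0.6755, +0.7374)
n_2 = (-0.2569, +0.9664)
n_3 = (-0.8896, -0.4568)
n_4 = (-0.2361, -0.9717)
n_5 = (+0.2556, -0.9668)
  (0,1): δ = 112.42°  ·
  (0,2): δ = 55.04°  ·
  (0,3): δ = 47.25°  ·
  (0,4): δ = 96.42°  ·
  (0,5): δ = 124.88°  ·
  (1,2): δ = 122.62°  ·
  (1,3): δ = 20.33°  ✓
  (1,4): δ = 28.84°  ✓
  (1,5): δ = 57.30°  ·
  (2,3): δ = 77.71°  ·
  (2,4): δ = 28.54°  ✓
  (2,5): δ = 0.08°  ✓
  (3,4): δ = 130.84°  ·
  (3,5): δ = 102.37°  ·
  (4,5): δ = 151.54°  ·
antipodal pairs: 4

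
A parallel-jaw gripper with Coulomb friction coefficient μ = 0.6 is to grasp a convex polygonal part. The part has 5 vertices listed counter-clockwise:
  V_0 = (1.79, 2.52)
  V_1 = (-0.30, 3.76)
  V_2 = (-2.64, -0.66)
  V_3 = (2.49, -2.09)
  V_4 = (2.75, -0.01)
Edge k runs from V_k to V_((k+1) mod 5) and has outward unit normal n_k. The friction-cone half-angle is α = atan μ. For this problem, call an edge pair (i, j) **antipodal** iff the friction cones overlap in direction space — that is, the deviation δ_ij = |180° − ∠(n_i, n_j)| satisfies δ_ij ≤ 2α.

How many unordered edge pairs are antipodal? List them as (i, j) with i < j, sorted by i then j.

count = 4; pairs: (0,2), (1,3), (1,4), (2,4)

α = atan 0.6 = 30.96°;  2α = 61.93°
n_0 = (+0.5103, +0.8600)
n_1 = (-0.8838, +0.4679)
n_2 = (-0.2685, -0.9633)
n_3 = (+0.9923, -0.1240)
n_4 = (+0.9350, +0.3548)
  (0,1): δ = 87.22°  ·
  (0,2): δ = 15.10°  ✓
  (0,3): δ = 113.56°  ·
  (0,4): δ = 141.46°  ·
  (1,2): δ = 77.68°  ·
  (1,3): δ = 20.77°  ✓
  (1,4): δ = 48.68°  ✓
  (2,3): δ = 81.55°  ·
  (2,4): δ = 53.64°  ✓
  (3,4): δ = 152.10°  ·
antipodal pairs: 4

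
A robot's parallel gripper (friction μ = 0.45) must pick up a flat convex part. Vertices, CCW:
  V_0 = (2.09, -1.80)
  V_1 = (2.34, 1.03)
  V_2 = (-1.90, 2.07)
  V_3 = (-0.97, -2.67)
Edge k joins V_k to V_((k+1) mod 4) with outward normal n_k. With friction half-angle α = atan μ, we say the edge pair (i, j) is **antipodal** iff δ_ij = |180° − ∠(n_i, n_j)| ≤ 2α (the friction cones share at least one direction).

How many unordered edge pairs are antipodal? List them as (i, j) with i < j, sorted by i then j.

count = 2; pairs: (0,2), (1,3)

α = atan 0.45 = 24.23°;  2α = 48.46°
n_0 = (+0.9961, -0.0880)
n_1 = (+0.2382, +0.9712)
n_2 = (-0.9813, -0.1925)
n_3 = (+0.2735, -0.9619)
  (0,1): δ = 98.73°  ·
  (0,2): δ = 16.15°  ✓
  (0,3): δ = 110.92°  ·
  (1,2): δ = 65.12°  ·
  (1,3): δ = 29.65°  ✓
  (2,3): δ = 85.23°  ·
antipodal pairs: 2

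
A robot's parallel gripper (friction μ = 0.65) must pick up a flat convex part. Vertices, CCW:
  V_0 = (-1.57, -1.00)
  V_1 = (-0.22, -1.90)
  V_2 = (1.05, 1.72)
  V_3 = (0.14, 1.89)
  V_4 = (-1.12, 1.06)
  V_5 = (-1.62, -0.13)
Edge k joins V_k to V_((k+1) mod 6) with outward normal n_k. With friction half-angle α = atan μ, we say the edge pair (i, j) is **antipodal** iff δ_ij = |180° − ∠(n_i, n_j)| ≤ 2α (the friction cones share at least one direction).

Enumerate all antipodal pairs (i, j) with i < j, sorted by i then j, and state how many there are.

count = 4; pairs: (0,2), (1,3), (1,4), (1,5)

α = atan 0.65 = 33.02°;  2α = 66.05°
n_0 = (-0.5547, -0.8321)
n_1 = (+0.9436, -0.3310)
n_2 = (+0.1836, +0.9830)
n_3 = (-0.5501, +0.8351)
n_4 = (-0.9219, +0.3874)
n_5 = (-0.9984, -0.0574)
  (0,1): δ = 75.64°  ·
  (0,2): δ = 23.11°  ✓
  (0,3): δ = 67.06°  ·
  (0,4): δ = 100.90°  ·
  (0,5): δ = 126.98°  ·
  (1,2): δ = 81.25°  ·
  (1,3): δ = 37.29°  ✓
  (1,4): δ = 3.46°  ✓
  (1,5): δ = 22.62°  ✓
  (2,3): δ = 136.04°  ·
  (2,4): δ = 102.21°  ·
  (2,5): δ = 76.13°  ·
  (3,4): δ = 146.16°  ·
  (3,5): δ = 120.08°  ·
  (4,5): δ = 153.92°  ·
antipodal pairs: 4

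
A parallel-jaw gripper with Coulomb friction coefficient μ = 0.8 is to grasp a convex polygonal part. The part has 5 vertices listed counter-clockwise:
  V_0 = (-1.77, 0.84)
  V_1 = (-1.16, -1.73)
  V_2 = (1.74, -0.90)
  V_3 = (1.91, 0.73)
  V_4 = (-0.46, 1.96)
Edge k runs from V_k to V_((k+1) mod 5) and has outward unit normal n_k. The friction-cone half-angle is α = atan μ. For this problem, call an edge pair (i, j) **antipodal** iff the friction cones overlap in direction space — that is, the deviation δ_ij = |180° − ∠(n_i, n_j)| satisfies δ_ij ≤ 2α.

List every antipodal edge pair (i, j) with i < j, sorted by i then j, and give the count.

α = atan 0.8 = 38.66°;  2α = 77.32°
n_0 = (-0.9730, -0.2309)
n_1 = (+0.2752, -0.9614)
n_2 = (+0.9946, -0.1037)
n_3 = (+0.4606, +0.8876)
n_4 = (-0.6498, +0.7601)
  (0,1): δ = 87.38°  ·
  (0,2): δ = 19.31°  ✓
  (0,3): δ = 49.22°  ✓
  (0,4): δ = 117.18°  ·
  (1,2): δ = 111.93°  ·
  (1,3): δ = 43.40°  ✓
  (1,4): δ = 24.56°  ✓
  (2,3): δ = 111.47°  ·
  (2,4): δ = 43.52°  ✓
  (3,4): δ = 112.04°  ·
antipodal pairs: 5

count = 5; pairs: (0,2), (0,3), (1,3), (1,4), (2,4)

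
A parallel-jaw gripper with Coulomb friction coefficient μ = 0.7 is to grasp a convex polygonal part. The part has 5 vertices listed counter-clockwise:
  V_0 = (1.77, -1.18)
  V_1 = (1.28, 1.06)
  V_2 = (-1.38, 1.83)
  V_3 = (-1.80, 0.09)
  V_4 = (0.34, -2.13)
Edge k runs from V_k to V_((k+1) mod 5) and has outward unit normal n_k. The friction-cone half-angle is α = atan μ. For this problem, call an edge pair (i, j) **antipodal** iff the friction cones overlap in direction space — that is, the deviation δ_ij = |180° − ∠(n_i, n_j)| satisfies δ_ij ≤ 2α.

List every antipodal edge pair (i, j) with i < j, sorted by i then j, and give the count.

α = atan 0.7 = 34.99°;  2α = 69.98°
n_0 = (+0.9769, +0.2137)
n_1 = (+0.2781, +0.9606)
n_2 = (-0.9721, +0.2346)
n_3 = (-0.7200, -0.6940)
n_4 = (+0.5534, -0.8329)
  (0,1): δ = 118.48°  ·
  (0,2): δ = 25.91°  ✓
  (0,3): δ = 31.61°  ✓
  (0,4): δ = 111.26°  ·
  (1,2): δ = 87.43°  ·
  (1,3): δ = 29.91°  ✓
  (1,4): δ = 49.74°  ✓
  (2,3): δ = 122.48°  ·
  (2,4): δ = 42.83°  ✓
  (3,4): δ = 100.35°  ·
antipodal pairs: 5

count = 5; pairs: (0,2), (0,3), (1,3), (1,4), (2,4)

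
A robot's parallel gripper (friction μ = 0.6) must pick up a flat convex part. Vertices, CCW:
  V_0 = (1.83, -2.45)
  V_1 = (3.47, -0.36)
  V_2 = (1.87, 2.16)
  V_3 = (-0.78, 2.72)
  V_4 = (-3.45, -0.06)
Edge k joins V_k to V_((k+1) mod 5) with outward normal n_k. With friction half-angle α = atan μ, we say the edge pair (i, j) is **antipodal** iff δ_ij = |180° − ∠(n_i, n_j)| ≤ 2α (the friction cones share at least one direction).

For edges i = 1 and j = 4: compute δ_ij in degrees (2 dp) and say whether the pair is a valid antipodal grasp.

α = atan 0.6 = 30.96°;  2α = 61.93°
edge 1: e_1 = (-1.60, +2.52);  n_1 = (+0.8442, +0.5360)
edge 4: e_4 = (+5.28, -2.39);  n_4 = (-0.4124, -0.9110)
∠(n_1, n_4) = 146.77°
δ = |180° − 146.77°| = 33.23°
33.23° ≤ 2α = 61.93°  →  valid

δ = 33.23°, valid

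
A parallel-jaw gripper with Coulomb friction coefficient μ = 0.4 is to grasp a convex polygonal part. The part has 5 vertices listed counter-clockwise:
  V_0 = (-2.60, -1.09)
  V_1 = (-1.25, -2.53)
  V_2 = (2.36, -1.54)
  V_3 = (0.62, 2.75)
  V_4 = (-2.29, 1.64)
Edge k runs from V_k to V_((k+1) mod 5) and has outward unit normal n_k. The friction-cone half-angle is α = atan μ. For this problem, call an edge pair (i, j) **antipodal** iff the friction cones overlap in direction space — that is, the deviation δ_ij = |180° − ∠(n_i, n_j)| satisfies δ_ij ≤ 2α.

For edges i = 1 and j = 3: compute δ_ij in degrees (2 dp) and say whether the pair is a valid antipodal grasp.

δ = 5.54°, valid

α = atan 0.4 = 21.80°;  2α = 43.60°
edge 1: e_1 = (+3.61, +0.99);  n_1 = (+0.2645, -0.9644)
edge 3: e_3 = (-2.91, -1.11);  n_3 = (-0.3564, +0.9343)
∠(n_1, n_3) = 174.46°
δ = |180° − 174.46°| = 5.54°
5.54° ≤ 2α = 43.60°  →  valid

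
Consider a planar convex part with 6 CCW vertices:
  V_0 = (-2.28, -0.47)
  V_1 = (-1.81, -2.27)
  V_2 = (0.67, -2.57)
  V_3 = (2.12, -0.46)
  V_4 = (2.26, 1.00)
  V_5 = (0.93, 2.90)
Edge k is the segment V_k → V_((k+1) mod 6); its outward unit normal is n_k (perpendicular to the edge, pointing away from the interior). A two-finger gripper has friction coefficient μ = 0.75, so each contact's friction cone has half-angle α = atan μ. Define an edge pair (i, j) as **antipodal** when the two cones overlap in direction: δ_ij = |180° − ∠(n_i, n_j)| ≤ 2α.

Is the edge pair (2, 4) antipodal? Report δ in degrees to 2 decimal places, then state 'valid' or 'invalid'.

δ = 110.51°, invalid

α = atan 0.75 = 36.87°;  2α = 73.74°
edge 2: e_2 = (+1.45, +2.11);  n_2 = (+0.8242, -0.5664)
edge 4: e_4 = (-1.33, +1.90);  n_4 = (+0.8192, +0.5735)
∠(n_2, n_4) = 69.49°
δ = |180° − 69.49°| = 110.51°
110.51° > 2α = 73.74°  →  invalid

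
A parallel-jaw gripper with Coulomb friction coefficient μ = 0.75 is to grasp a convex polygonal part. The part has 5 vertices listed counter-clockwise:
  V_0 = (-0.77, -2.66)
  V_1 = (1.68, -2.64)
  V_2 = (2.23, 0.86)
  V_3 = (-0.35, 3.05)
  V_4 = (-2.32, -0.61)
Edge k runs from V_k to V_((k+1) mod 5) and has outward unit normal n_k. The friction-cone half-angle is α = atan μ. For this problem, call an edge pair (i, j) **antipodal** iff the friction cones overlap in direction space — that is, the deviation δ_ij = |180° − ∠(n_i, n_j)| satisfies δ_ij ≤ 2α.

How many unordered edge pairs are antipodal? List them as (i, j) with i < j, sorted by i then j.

count = 5; pairs: (0,2), (0,3), (1,3), (1,4), (2,4)

α = atan 0.75 = 36.87°;  2α = 73.74°
n_0 = (+0.0082, -1.0000)
n_1 = (+0.9879, -0.1552)
n_2 = (+0.6471, +0.7624)
n_3 = (-0.8805, +0.4740)
n_4 = (-0.7977, -0.6031)
  (0,1): δ = 99.40°  ·
  (0,2): δ = 40.79°  ✓
  (0,3): δ = 61.24°  ✓
  (0,4): δ = 126.63°  ·
  (1,2): δ = 121.40°  ·
  (1,3): δ = 19.36°  ✓
  (1,4): δ = 46.02°  ✓
  (2,3): δ = 77.97°  ·
  (2,4): δ = 12.58°  ✓
  (3,4): δ = 114.62°  ·
antipodal pairs: 5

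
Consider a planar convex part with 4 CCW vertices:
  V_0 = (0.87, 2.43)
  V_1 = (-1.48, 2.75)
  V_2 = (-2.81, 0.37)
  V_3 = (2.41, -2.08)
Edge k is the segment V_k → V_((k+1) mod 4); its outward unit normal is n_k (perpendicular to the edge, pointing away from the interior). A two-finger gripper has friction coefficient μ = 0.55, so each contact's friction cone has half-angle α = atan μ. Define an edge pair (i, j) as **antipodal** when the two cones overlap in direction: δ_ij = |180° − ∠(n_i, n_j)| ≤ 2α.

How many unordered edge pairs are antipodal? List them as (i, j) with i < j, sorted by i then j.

α = atan 0.55 = 28.81°;  2α = 57.62°
n_0 = (+0.1349, +0.9909)
n_1 = (-0.8729, +0.4878)
n_2 = (-0.4249, -0.9053)
n_3 = (+0.9463, +0.3231)
  (0,1): δ = 111.44°  ·
  (0,2): δ = 17.39°  ✓
  (0,3): δ = 116.61°  ·
  (1,2): δ = 85.95°  ·
  (1,3): δ = 48.05°  ✓
  (2,3): δ = 46.00°  ✓
antipodal pairs: 3

count = 3; pairs: (0,2), (1,3), (2,3)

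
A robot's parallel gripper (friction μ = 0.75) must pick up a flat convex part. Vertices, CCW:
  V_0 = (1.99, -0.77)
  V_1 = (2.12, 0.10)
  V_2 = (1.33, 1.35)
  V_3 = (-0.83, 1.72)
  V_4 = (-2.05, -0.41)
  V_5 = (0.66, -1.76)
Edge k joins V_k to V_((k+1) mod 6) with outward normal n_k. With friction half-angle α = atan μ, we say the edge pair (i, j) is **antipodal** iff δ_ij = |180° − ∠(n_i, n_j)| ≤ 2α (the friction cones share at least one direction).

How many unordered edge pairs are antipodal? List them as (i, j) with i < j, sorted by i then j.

α = atan 0.75 = 36.87°;  2α = 73.74°
n_0 = (+0.9890, -0.1478)
n_1 = (+0.8453, +0.5342)
n_2 = (+0.1688, +0.9856)
n_3 = (-0.8677, +0.4970)
n_4 = (-0.4459, -0.8951)
n_5 = (+0.5971, -0.8022)
  (0,1): δ = 139.21°  ·
  (0,2): δ = 91.22°  ·
  (0,3): δ = 21.30°  ✓
  (0,4): δ = 72.02°  ✓
  (0,5): δ = 135.16°  ·
  (1,2): δ = 132.01°  ·
  (1,3): δ = 62.10°  ✓
  (1,4): δ = 31.23°  ✓
  (1,5): δ = 94.37°  ·
  (2,3): δ = 110.08°  ·
  (2,4): δ = 16.76°  ✓
  (2,5): δ = 46.38°  ✓
  (3,4): δ = 86.68°  ·
  (3,5): δ = 23.53°  ✓
  (4,5): δ = 116.86°  ·
antipodal pairs: 7

count = 7; pairs: (0,3), (0,4), (1,3), (1,4), (2,4), (2,5), (3,5)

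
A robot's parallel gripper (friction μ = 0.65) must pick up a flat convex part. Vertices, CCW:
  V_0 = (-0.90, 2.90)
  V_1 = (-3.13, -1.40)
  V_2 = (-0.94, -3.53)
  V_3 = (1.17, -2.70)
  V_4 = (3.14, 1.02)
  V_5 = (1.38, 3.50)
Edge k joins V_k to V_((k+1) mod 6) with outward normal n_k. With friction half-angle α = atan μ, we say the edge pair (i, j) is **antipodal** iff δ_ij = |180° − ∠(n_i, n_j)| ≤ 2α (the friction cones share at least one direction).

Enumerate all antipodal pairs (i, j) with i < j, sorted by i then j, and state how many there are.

count = 7; pairs: (0,2), (0,3), (0,4), (1,4), (1,5), (2,5), (3,5)

α = atan 0.65 = 33.02°;  2α = 66.05°
n_0 = (-0.8877, +0.4604)
n_1 = (-0.6972, -0.7169)
n_2 = (+0.3661, -0.9306)
n_3 = (+0.8837, -0.4680)
n_4 = (+0.8155, +0.5787)
n_5 = (-0.2545, +0.9671)
  (0,1): δ = 106.79°  ·
  (0,2): δ = 41.12°  ✓
  (0,3): δ = 0.49°  ✓
  (0,4): δ = 62.77°  ✓
  (0,5): δ = 132.16°  ·
  (1,2): δ = 114.32°  ·
  (1,3): δ = 73.70°  ·
  (1,4): δ = 10.43°  ✓
  (1,5): δ = 58.95°  ✓
  (2,3): δ = 139.38°  ·
  (2,4): δ = 76.11°  ·
  (2,5): δ = 6.73°  ✓
  (3,4): δ = 116.73°  ·
  (3,5): δ = 47.35°  ✓
  (4,5): δ = 110.62°  ·
antipodal pairs: 7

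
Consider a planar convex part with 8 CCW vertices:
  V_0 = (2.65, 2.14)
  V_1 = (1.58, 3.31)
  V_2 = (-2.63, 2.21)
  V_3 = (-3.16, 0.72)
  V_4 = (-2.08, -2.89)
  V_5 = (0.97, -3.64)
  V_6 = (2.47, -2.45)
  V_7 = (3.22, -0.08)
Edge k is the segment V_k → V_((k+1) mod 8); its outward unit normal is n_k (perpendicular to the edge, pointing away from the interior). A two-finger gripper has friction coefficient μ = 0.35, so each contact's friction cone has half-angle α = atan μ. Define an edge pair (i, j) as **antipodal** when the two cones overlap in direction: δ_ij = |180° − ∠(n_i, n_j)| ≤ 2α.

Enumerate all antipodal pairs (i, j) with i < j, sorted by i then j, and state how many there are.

count = 9; pairs: (0,3), (0,4), (1,4), (1,5), (2,5), (2,6), (2,7), (3,6), (3,7)

α = atan 0.35 = 19.29°;  2α = 38.58°
n_0 = (+0.7379, +0.6749)
n_1 = (-0.2528, +0.9675)
n_2 = (-0.9422, +0.3351)
n_3 = (-0.9580, -0.2866)
n_4 = (-0.2388, -0.9711)
n_5 = (+0.6215, -0.7834)
n_6 = (+0.9534, -0.3017)
n_7 = (+0.9686, +0.2487)
  (0,1): δ = 117.80°  ·
  (0,2): δ = 62.02°  ·
  (0,3): δ = 25.79°  ✓
  (0,4): δ = 33.74°  ✓
  (0,5): δ = 85.98°  ·
  (0,6): δ = 120.00°  ·
  (0,7): δ = 151.96°  ·
  (1,2): δ = 124.22°  ·
  (1,3): δ = 87.99°  ·
  (1,4): δ = 28.46°  ✓
  (1,5): δ = 23.78°  ✓
  (1,6): δ = 57.80°  ·
  (1,7): δ = 89.76°  ·
  (2,3): δ = 143.76°  ·
  (2,4): δ = 84.23°  ·
  (2,5): δ = 31.99°  ✓
  (2,6): δ = 2.02°  ✓
  (2,7): δ = 33.98°  ✓
  (3,4): δ = 120.47°  ·
  (3,5): δ = 68.23°  ·
  (3,6): δ = 34.22°  ✓
  (3,7): δ = 2.26°  ✓
  (4,5): δ = 127.76°  ·
  (4,6): δ = 93.75°  ·
  (4,7): δ = 61.78°  ·
  (5,6): δ = 145.99°  ·
  (5,7): δ = 114.03°  ·
  (6,7): δ = 148.04°  ·
antipodal pairs: 9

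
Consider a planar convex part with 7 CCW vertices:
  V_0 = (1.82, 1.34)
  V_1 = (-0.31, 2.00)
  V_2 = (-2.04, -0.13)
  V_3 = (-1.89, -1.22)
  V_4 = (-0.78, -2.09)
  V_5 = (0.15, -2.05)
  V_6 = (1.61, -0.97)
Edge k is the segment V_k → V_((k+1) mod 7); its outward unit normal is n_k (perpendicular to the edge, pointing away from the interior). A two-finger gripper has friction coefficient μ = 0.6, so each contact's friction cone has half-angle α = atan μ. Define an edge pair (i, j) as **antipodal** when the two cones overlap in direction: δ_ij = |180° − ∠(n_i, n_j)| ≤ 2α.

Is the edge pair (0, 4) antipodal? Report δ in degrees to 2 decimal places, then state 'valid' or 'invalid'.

α = atan 0.6 = 30.96°;  2α = 61.93°
edge 0: e_0 = (-2.13, +0.66);  n_0 = (+0.2960, +0.9552)
edge 4: e_4 = (+0.93, +0.04);  n_4 = (+0.0430, -0.9991)
∠(n_0, n_4) = 160.32°
δ = |180° − 160.32°| = 19.68°
19.68° ≤ 2α = 61.93°  →  valid

δ = 19.68°, valid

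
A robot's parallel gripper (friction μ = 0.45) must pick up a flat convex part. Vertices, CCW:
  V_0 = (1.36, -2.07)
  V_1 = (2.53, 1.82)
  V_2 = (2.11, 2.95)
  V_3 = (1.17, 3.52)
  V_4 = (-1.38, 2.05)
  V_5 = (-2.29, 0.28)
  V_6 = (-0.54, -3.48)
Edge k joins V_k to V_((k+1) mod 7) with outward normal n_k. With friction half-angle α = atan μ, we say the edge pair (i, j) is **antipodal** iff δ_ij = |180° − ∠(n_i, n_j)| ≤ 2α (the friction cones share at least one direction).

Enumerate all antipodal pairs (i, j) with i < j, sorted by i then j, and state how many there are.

count = 8; pairs: (0,3), (0,4), (0,5), (1,4), (1,5), (2,5), (3,6), (4,6)

α = atan 0.45 = 24.23°;  2α = 48.46°
n_0 = (+0.9576, -0.2880)
n_1 = (+0.9373, +0.3484)
n_2 = (+0.5185, +0.8551)
n_3 = (-0.4994, +0.8664)
n_4 = (-0.8893, +0.4572)
n_5 = (-0.9066, -0.4220)
n_6 = (+0.5959, -0.8030)
  (0,1): δ = 142.87°  ·
  (0,2): δ = 104.49°  ·
  (0,3): δ = 43.30°  ✓
  (0,4): δ = 10.47°  ✓
  (0,5): δ = 41.70°  ✓
  (0,6): δ = 143.32°  ·
  (1,2): δ = 141.62°  ·
  (1,3): δ = 80.43°  ·
  (1,4): δ = 47.60°  ✓
  (1,5): δ = 4.57°  ✓
  (1,6): δ = 106.19°  ·
  (2,3): δ = 118.81°  ·
  (2,4): δ = 85.98°  ·
  (2,5): δ = 33.81°  ✓
  (2,6): δ = 67.81°  ·
  (3,4): δ = 147.17°  ·
  (3,5): δ = 95.00°  ·
  (3,6): δ = 6.62°  ✓
  (4,5): δ = 127.83°  ·
  (4,6): δ = 26.21°  ✓
  (5,6): δ = 78.38°  ·
antipodal pairs: 8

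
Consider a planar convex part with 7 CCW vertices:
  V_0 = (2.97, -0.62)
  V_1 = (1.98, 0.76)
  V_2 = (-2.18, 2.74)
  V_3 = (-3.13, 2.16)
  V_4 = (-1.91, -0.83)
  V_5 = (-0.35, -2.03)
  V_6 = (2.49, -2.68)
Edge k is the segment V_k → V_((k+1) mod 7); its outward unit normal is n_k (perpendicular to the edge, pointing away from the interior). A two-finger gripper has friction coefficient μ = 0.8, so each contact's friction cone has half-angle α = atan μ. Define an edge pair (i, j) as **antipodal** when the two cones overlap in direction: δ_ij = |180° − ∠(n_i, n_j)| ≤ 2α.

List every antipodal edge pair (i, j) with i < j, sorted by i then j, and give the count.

count = 11; pairs: (0,3), (0,4), (0,5), (1,3), (1,4), (1,5), (2,4), (2,5), (2,6), (3,6), (4,6)

α = atan 0.8 = 38.66°;  2α = 77.32°
n_0 = (+0.8125, +0.5829)
n_1 = (+0.4298, +0.9029)
n_2 = (-0.5211, +0.8535)
n_3 = (-0.9259, -0.3778)
n_4 = (-0.6097, -0.7926)
n_5 = (-0.2231, -0.9748)
n_6 = (+0.9739, -0.2269)
  (0,1): δ = 151.11°  ·
  (0,2): δ = 94.25°  ·
  (0,3): δ = 13.46°  ✓
  (0,4): δ = 16.78°  ✓
  (0,5): δ = 41.45°  ✓
  (0,6): δ = 131.23°  ·
  (1,2): δ = 123.14°  ·
  (1,3): δ = 42.35°  ✓
  (1,4): δ = 12.12°  ✓
  (1,5): δ = 12.56°  ✓
  (1,6): δ = 102.34°  ·
  (2,3): δ = 99.21°  ·
  (2,4): δ = 68.97°  ✓
  (2,5): δ = 44.30°  ✓
  (2,6): δ = 45.48°  ✓
  (3,4): δ = 149.77°  ·
  (3,5): δ = 125.09°  ·
  (3,6): δ = 35.31°  ✓
  (4,5): δ = 155.32°  ·
  (4,6): δ = 65.55°  ✓
  (5,6): δ = 90.23°  ·
antipodal pairs: 11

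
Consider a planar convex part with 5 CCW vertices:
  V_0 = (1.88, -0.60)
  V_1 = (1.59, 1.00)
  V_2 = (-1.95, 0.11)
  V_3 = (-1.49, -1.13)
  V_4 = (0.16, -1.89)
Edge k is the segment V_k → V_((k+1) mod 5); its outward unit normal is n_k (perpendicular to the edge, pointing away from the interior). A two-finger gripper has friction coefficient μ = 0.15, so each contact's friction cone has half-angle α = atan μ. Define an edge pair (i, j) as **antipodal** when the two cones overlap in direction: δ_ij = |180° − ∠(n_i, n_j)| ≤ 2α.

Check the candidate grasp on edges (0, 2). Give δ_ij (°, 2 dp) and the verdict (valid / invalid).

δ = 10.08°, valid

α = atan 0.15 = 8.53°;  2α = 17.06°
edge 0: e_0 = (-0.29, +1.60);  n_0 = (+0.9840, +0.1783)
edge 2: e_2 = (+0.46, -1.24);  n_2 = (-0.9376, -0.3478)
∠(n_0, n_2) = 169.92°
δ = |180° − 169.92°| = 10.08°
10.08° ≤ 2α = 17.06°  →  valid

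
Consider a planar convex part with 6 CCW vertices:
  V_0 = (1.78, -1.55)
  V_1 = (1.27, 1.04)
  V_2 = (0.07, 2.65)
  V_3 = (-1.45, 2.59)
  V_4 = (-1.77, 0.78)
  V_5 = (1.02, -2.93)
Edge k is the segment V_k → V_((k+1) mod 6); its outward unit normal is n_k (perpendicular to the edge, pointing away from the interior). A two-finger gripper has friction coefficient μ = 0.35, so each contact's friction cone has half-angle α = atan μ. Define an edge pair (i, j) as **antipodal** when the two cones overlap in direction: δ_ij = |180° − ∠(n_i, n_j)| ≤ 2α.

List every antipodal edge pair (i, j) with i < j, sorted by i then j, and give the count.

α = atan 0.35 = 19.29°;  2α = 38.58°
n_0 = (+0.9812, +0.1932)
n_1 = (+0.8018, +0.5976)
n_2 = (-0.0394, +0.9992)
n_3 = (-0.9847, +0.1741)
n_4 = (-0.7992, -0.6010)
n_5 = (+0.8759, -0.4824)
  (0,1): δ = 154.44°  ·
  (0,2): δ = 98.88°  ·
  (0,3): δ = 21.17°  ✓
  (0,4): δ = 25.80°  ✓
  (0,5): δ = 140.02°  ·
  (1,2): δ = 124.44°  ·
  (1,3): δ = 46.72°  ·
  (1,4): δ = 0.25°  ✓
  (1,5): δ = 114.46°  ·
  (2,3): δ = 102.29°  ·
  (2,4): δ = 55.32°  ·
  (2,5): δ = 58.90°  ·
  (3,4): δ = 133.03°  ·
  (3,5): δ = 18.82°  ✓
  (4,5): δ = 65.79°  ·
antipodal pairs: 4

count = 4; pairs: (0,3), (0,4), (1,4), (3,5)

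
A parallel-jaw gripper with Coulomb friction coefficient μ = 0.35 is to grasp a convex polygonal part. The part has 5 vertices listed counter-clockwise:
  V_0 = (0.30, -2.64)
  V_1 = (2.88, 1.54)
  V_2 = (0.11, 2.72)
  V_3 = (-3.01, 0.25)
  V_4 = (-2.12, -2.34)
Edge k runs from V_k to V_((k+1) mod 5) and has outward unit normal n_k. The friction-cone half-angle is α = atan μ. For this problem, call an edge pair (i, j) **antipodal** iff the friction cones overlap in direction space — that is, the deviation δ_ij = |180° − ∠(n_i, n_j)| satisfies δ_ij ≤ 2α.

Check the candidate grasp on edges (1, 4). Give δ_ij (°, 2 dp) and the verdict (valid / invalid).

δ = 16.01°, valid

α = atan 0.35 = 19.29°;  2α = 38.58°
edge 1: e_1 = (-2.77, +1.18);  n_1 = (+0.3919, +0.9200)
edge 4: e_4 = (+2.42, -0.30);  n_4 = (-0.1230, -0.9924)
∠(n_1, n_4) = 163.99°
δ = |180° − 163.99°| = 16.01°
16.01° ≤ 2α = 38.58°  →  valid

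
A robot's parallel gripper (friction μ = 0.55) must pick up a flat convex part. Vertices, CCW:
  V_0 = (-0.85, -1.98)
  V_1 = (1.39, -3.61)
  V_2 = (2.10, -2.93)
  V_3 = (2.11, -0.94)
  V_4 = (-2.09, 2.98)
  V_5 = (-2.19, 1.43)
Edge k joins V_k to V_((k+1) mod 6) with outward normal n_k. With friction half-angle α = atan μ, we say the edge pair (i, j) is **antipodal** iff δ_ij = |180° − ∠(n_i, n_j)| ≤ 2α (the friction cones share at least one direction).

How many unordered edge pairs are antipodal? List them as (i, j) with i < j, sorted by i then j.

count = 7; pairs: (0,2), (0,3), (1,4), (2,4), (2,5), (3,4), (3,5)

α = atan 0.55 = 28.81°;  2α = 57.62°
n_0 = (-0.5884, -0.8086)
n_1 = (+0.6917, -0.7222)
n_2 = (+1.0000, -0.0050)
n_3 = (+0.6823, +0.7311)
n_4 = (-0.9979, +0.0644)
n_5 = (-0.9307, -0.3657)
  (0,1): δ = 100.19°  ·
  (0,2): δ = 54.25°  ✓
  (0,3): δ = 6.98°  ✓
  (0,4): δ = 122.35°  ·
  (0,5): δ = 147.50°  ·
  (1,2): δ = 134.05°  ·
  (1,3): δ = 86.79°  ·
  (1,4): δ = 42.55°  ✓
  (1,5): δ = 67.69°  ·
  (2,3): δ = 132.74°  ·
  (2,4): δ = 3.40°  ✓
  (2,5): δ = 21.74°  ✓
  (3,4): δ = 50.67°  ✓
  (3,5): δ = 25.52°  ✓
  (4,5): δ = 154.86°  ·
antipodal pairs: 7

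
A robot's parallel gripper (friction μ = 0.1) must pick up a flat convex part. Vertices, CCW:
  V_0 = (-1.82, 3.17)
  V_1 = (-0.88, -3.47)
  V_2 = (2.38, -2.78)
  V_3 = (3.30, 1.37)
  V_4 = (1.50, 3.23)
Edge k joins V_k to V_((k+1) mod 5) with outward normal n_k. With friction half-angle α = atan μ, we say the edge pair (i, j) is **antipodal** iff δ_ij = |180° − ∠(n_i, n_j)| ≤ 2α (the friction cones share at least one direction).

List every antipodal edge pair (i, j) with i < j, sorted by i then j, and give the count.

count = 1; pairs: (1,4)

α = atan 0.1 = 5.71°;  2α = 11.42°
n_0 = (-0.9901, -0.1402)
n_1 = (+0.2071, -0.9783)
n_2 = (+0.9763, -0.2164)
n_3 = (+0.7186, +0.6954)
n_4 = (-0.0181, +0.9998)
  (0,1): δ = 86.11°  ·
  (0,2): δ = 20.56°  ·
  (0,3): δ = 36.00°  ·
  (0,4): δ = 82.98°  ·
  (1,2): δ = 114.45°  ·
  (1,3): δ = 57.89°  ·
  (1,4): δ = 10.92°  ✓
  (2,3): δ = 123.44°  ·
  (2,4): δ = 76.47°  ·
  (3,4): δ = 133.03°  ·
antipodal pairs: 1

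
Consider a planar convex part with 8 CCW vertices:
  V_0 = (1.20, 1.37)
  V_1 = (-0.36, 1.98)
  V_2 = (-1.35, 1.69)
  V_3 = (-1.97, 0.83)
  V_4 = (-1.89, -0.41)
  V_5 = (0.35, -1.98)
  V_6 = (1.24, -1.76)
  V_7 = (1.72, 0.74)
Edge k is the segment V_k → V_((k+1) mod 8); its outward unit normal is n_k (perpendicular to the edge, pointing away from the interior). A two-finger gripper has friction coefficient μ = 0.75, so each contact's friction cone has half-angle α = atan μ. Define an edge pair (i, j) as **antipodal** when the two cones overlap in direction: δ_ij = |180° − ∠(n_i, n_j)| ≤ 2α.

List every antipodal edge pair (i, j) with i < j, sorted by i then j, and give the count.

count = 13; pairs: (0,3), (0,4), (0,5), (1,4), (1,5), (1,6), (2,5), (2,6), (3,6), (3,7), (4,6), (4,7), (5,7)

α = atan 0.75 = 36.87°;  2α = 73.74°
n_0 = (+0.3642, +0.9313)
n_1 = (-0.2811, +0.9597)
n_2 = (-0.8112, +0.5848)
n_3 = (-0.9979, -0.0644)
n_4 = (-0.5740, -0.8189)
n_5 = (+0.2400, -0.9708)
n_6 = (+0.9821, -0.1886)
n_7 = (+0.7712, +0.6366)
  (0,1): δ = 142.32°  ·
  (0,2): δ = 104.43°  ·
  (0,3): δ = 64.95°  ✓
  (0,4): δ = 13.67°  ✓
  (0,5): δ = 35.24°  ✓
  (0,6): δ = 100.49°  ·
  (0,7): δ = 150.89°  ·
  (1,2): δ = 142.12°  ·
  (1,3): δ = 102.64°  ·
  (1,4): δ = 51.35°  ✓
  (1,5): δ = 2.44°  ✓
  (1,6): δ = 62.80°  ✓
  (1,7): δ = 113.21°  ·
  (2,3): δ = 140.52°  ·
  (2,4): δ = 89.24°  ·
  (2,5): δ = 40.33°  ✓
  (2,6): δ = 24.92°  ✓
  (2,7): δ = 75.33°  ·
  (3,4): δ = 128.72°  ·
  (3,5): δ = 79.81°  ·
  (3,6): δ = 14.56°  ✓
  (3,7): δ = 35.84°  ✓
  (4,5): δ = 131.09°  ·
  (4,6): δ = 65.84°  ✓
  (4,7): δ = 15.44°  ✓
  (5,6): δ = 114.75°  ·
  (5,7): δ = 64.35°  ✓
  (6,7): δ = 129.60°  ·
antipodal pairs: 13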